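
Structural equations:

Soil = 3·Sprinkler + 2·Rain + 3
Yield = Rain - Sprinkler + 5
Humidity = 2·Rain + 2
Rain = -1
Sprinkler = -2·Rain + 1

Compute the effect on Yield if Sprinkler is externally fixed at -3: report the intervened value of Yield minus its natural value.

do(Sprinkler=-3) replaces the equation Sprinkler = -2·Rain + 1 with the constant Sprinkler = -3.
Yield = Rain - Sprinkler + 5  [with Rain=-1, Sprinkler=-3]  = 7
Without intervention: Sprinkler = -2·Rain + 1  [with Rain=-1]  = 3; Yield = Rain - Sprinkler + 5  [with Rain=-1, Sprinkler=3]  = 1.
Change = 7 − 1 = 6.

6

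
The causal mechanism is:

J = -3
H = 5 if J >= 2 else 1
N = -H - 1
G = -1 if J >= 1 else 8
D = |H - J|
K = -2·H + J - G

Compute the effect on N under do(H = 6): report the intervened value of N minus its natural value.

Under do(H=6), the mechanism H = 5 if J >= 2 else 1 is discarded; H is fixed at 6.
N = -H - 1  [with H=6]  = -7
Without intervention: H = 5 if J >= 2 else 1  [with J=-3]  = 1; N = -H - 1  [with H=1]  = -2.
Change = -7 − (-2) = -5.

-5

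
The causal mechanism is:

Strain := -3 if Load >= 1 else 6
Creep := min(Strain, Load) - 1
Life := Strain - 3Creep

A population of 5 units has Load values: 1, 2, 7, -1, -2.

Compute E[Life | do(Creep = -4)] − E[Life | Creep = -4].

The intervention sets Creep=-4 in all 5 units regardless of Load. Recomputing Life per unit gives 9, 9, 9, 18, 18; average 12.6.
Observing Creep=-4 restricts to units where Creep's equation naturally yields -4: Load ∈ {1, 2, 7}. In that subpopulation Life = 9, 9, 9, mean 9.
Difference = 12.6 − 9 = 3.6.

3.6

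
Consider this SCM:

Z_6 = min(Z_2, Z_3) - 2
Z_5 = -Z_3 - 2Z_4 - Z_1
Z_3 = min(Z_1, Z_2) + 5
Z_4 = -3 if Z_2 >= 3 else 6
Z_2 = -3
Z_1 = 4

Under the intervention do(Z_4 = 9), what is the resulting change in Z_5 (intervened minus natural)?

-6

Intervening sets Z_4 = 9 and removes its equation (Z_4 = -3 if Z_2 >= 3 else 6).
Z_3 = min(Z_1, Z_2) + 5  [with Z_1=4, Z_2=-3]  = 2
Z_5 = -Z_3 - 2Z_4 - Z_1  [with Z_3=2, Z_4=9, Z_1=4]  = -24
Without intervention: Z_3 = min(Z_1, Z_2) + 5  [with Z_1=4, Z_2=-3]  = 2; Z_4 = -3 if Z_2 >= 3 else 6  [with Z_2=-3]  = 6; Z_5 = -Z_3 - 2Z_4 - Z_1  [with Z_3=2, Z_4=6, Z_1=4]  = -18.
Change = -24 − (-18) = -6.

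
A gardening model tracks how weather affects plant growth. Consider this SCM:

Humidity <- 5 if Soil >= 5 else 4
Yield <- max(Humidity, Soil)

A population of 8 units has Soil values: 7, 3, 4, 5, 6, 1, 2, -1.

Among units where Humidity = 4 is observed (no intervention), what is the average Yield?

Conditioning on Humidity=4 selects the 5 unit(s) with Soil ∈ {3, 4, 1, 2, -1}. Their Yield values: 4, 4, 4, 4, 4. Mean = 4.

4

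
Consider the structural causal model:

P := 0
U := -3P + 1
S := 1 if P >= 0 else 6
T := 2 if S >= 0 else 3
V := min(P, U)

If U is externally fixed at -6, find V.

do(U=-6) replaces the equation U := -3P + 1 with the constant U = -6.
V = min(P, U)  [with P=0, U=-6]  = -6

-6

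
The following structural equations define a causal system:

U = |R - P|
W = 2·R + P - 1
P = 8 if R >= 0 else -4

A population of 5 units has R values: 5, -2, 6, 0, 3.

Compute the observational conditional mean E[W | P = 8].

14

E[W|P=8] averages over only the 4 units with P=8 (R = 5, 6, 0, 3): W = 17, 19, 7, 13, mean 14.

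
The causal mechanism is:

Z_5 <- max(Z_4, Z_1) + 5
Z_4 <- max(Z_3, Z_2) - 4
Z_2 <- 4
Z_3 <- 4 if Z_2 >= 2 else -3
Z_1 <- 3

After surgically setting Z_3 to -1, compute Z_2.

Under do(Z_3=-1), the mechanism Z_3 <- 4 if Z_2 >= 2 else -3 is discarded; Z_3 is fixed at -1.
Since Z_2 is not a descendant of the intervened variable, it is unaffected.

4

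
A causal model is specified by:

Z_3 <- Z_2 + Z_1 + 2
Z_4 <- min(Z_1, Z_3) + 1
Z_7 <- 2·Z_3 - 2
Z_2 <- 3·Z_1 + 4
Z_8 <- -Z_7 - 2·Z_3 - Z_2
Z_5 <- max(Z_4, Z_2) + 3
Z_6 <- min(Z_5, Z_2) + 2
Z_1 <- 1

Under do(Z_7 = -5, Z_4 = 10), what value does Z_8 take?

-22

The joint intervention fixes Z_7 = -5, Z_4 = 10, removing each variable's own equation.
Z_2 = 3·Z_1 + 4  [with Z_1=1]  = 7
Z_3 = Z_2 + Z_1 + 2  [with Z_2=7, Z_1=1]  = 10
Z_8 = -Z_7 - 2·Z_3 - Z_2  [with Z_7=-5, Z_3=10, Z_2=7]  = -22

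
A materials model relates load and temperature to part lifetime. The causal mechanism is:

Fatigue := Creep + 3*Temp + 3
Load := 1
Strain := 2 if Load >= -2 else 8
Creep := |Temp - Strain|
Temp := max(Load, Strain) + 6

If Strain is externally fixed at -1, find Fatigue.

do(Strain=-1) replaces the equation Strain := 2 if Load >= -2 else 8 with the constant Strain = -1.
Temp = max(Load, Strain) + 6  [with Load=1, Strain=-1]  = 7
Creep = |Temp - Strain|  [with Temp=7, Strain=-1]  = 8
Fatigue = Creep + 3*Temp + 3  [with Creep=8, Temp=7]  = 32

32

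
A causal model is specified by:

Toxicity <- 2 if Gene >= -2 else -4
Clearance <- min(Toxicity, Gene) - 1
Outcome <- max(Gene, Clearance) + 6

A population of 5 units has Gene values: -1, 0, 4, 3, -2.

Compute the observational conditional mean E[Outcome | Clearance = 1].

Observing Clearance=1 restricts to units where Clearance's equation naturally yields 1: Gene ∈ {4, 3}. In that subpopulation Outcome = 10, 9, mean 9.5.

9.5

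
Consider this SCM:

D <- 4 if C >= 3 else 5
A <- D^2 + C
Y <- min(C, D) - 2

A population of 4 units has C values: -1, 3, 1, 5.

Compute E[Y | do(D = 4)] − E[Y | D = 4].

-1.75

Under do(D=4), D's equation is replaced by D=4 for every unit. Per-unit Y: -3, 1, -1, 2. Mean = -0.25.
E[Y|D=4] averages over only the 2 units with D=4 (C = 3, 5): Y = 1, 2, mean 1.5.
Difference = -0.25 − 1.5 = -1.75.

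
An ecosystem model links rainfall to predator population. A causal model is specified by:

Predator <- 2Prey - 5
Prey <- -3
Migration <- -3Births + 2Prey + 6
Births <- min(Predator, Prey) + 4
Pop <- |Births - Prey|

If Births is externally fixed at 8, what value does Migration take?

-24

The intervention breaks the incoming arrows to Births: Births <- min(Predator, Prey) + 4 no longer applies, and Births = 8.
Migration = -3Births + 2Prey + 6  [with Births=8, Prey=-3]  = -24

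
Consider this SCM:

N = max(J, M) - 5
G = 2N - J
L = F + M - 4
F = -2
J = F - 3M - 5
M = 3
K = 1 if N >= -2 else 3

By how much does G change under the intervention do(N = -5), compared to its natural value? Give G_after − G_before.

-6

The intervention breaks the incoming arrows to N: N = max(J, M) - 5 no longer applies, and N = -5.
J = F - 3M - 5  [with F=-2, M=3]  = -16
G = 2N - J  [with N=-5, J=-16]  = 6
Without intervention: J = F - 3M - 5  [with F=-2, M=3]  = -16; N = max(J, M) - 5  [with J=-16, M=3]  = -2; G = 2N - J  [with N=-2, J=-16]  = 12.
Change = 6 − 12 = -6.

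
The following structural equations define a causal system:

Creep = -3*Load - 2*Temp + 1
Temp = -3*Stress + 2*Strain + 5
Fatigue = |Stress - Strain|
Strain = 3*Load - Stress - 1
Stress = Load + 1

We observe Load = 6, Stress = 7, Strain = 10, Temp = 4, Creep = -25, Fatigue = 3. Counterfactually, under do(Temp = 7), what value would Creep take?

-31

Intervening sets Temp = 7 and removes its equation (Temp = -3*Stress + 2*Strain + 5).
Creep = -3*Load - 2*Temp + 1  [with Load=6, Temp=7]  = -31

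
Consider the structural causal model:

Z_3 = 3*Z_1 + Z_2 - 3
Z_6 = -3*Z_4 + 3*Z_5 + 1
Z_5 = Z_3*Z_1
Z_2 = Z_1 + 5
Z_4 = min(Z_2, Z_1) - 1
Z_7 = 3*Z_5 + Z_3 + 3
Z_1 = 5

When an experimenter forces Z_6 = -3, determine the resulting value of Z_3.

do(Z_6=-3) replaces the equation Z_6 = -3*Z_4 + 3*Z_5 + 1 with the constant Z_6 = -3.
Z_3 is not downstream of the intervention, so its value is determined by the original equations.
Z_2 = Z_1 + 5  [with Z_1=5]  = 10
Z_3 = 3*Z_1 + Z_2 - 3  [with Z_1=5, Z_2=10]  = 22

22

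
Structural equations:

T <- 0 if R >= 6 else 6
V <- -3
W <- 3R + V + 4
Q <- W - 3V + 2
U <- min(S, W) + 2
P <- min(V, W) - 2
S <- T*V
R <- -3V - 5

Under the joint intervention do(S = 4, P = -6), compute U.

The joint intervention fixes S = 4, P = -6, removing each variable's own equation.
R = -3V - 5  [with V=-3]  = 4
W = 3R + V + 4  [with R=4, V=-3]  = 13
U = min(S, W) + 2  [with S=4, W=13]  = 6

6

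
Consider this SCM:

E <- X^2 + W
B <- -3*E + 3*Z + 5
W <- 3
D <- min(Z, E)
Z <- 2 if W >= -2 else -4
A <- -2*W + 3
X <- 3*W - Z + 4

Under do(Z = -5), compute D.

-5

Under do(Z=-5), the mechanism Z <- 2 if W >= -2 else -4 is discarded; Z is fixed at -5.
X = 3*W - Z + 4  [with W=3, Z=-5]  = 18
E = X^2 + W  [with X=18, W=3]  = 327
D = min(Z, E)  [with Z=-5, E=327]  = -5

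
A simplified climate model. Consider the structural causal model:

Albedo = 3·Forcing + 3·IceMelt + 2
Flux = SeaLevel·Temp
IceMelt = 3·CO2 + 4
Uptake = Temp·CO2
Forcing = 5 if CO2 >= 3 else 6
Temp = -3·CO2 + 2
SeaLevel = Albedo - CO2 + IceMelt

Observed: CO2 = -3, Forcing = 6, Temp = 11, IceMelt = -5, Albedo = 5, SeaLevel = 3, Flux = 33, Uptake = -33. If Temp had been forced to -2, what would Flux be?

-6

The intervention breaks the incoming arrows to Temp: Temp = -3·CO2 + 2 no longer applies, and Temp = -2.
Forcing = 5 if CO2 >= 3 else 6  [with CO2=-3]  = 6
IceMelt = 3·CO2 + 4  [with CO2=-3]  = -5
Albedo = 3·Forcing + 3·IceMelt + 2  [with Forcing=6, IceMelt=-5]  = 5
SeaLevel = Albedo - CO2 + IceMelt  [with Albedo=5, CO2=-3, IceMelt=-5]  = 3
Flux = SeaLevel·Temp  [with SeaLevel=3, Temp=-2]  = -6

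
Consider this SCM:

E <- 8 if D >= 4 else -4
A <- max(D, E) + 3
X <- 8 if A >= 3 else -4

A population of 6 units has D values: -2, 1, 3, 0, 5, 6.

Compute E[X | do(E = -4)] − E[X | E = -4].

Under do(E=-4), E's equation is replaced by E=-4 for every unit. Per-unit X: -4, 8, 8, 8, 8, 8. Mean = 6.
E[X|E=-4] averages over only the 4 units with E=-4 (D = -2, 1, 3, 0): X = -4, 8, 8, 8, mean 5.
Difference = 6 − 5 = 1.

1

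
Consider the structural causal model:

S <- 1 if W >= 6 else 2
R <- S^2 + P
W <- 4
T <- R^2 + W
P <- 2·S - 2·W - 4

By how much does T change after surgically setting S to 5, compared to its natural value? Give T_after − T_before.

513

do(S=5) replaces the equation S <- 1 if W >= 6 else 2 with the constant S = 5.
P = 2·S - 2·W - 4  [with S=5, W=4]  = -2
R = S^2 + P  [with S=5, P=-2]  = 23
T = R^2 + W  [with R=23, W=4]  = 533
Without intervention: S = 1 if W >= 6 else 2  [with W=4]  = 2; P = 2·S - 2·W - 4  [with S=2, W=4]  = -8; R = S^2 + P  [with S=2, P=-8]  = -4; T = R^2 + W  [with R=-4, W=4]  = 20.
Change = 533 − 20 = 513.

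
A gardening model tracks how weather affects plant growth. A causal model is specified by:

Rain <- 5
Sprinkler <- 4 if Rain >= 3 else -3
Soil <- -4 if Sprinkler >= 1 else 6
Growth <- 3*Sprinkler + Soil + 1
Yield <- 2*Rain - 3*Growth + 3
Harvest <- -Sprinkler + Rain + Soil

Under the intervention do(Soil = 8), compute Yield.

do(Soil=8) replaces the equation Soil <- -4 if Sprinkler >= 1 else 6 with the constant Soil = 8.
Sprinkler = 4 if Rain >= 3 else -3  [with Rain=5]  = 4
Growth = 3*Sprinkler + Soil + 1  [with Sprinkler=4, Soil=8]  = 21
Yield = 2*Rain - 3*Growth + 3  [with Rain=5, Growth=21]  = -50

-50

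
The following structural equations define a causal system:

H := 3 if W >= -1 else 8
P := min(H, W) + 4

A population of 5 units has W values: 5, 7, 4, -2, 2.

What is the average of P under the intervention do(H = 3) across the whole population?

do(H=3) breaks H's dependence on W. With H=3 fixed, P across the units is 7, 7, 7, 2, 6, mean 5.8.

5.8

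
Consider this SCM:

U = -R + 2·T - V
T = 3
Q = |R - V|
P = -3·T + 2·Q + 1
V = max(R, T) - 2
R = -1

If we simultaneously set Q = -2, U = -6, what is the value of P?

-12

Setting Q = -2, U = -6 by intervention discards those variables' equations.
P = -3·T + 2·Q + 1  [with T=3, Q=-2]  = -12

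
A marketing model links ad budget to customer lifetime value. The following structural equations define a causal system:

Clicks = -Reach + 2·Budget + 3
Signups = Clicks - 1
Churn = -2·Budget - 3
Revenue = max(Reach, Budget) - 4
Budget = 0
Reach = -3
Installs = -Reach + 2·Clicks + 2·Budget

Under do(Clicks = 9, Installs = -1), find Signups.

Setting Clicks = 9, Installs = -1 by intervention discards those variables' equations.
Signups = Clicks - 1  [with Clicks=9]  = 8

8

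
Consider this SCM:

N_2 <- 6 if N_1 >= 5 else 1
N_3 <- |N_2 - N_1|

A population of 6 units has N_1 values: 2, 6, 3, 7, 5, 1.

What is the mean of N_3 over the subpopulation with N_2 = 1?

E[N_3|N_2=1] averages over only the 3 units with N_2=1 (N_1 = 2, 3, 1): N_3 = 1, 2, 0, mean 1.

1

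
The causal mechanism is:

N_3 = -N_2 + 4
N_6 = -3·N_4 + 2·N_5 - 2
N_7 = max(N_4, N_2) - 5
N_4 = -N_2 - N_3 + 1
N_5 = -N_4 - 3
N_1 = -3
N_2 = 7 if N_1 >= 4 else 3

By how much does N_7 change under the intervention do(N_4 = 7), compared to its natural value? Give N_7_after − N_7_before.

The intervention breaks the incoming arrows to N_4: N_4 = -N_2 - N_3 + 1 no longer applies, and N_4 = 7.
N_2 = 7 if N_1 >= 4 else 3  [with N_1=-3]  = 3
N_7 = max(N_4, N_2) - 5  [with N_4=7, N_2=3]  = 2
Without intervention: N_2 = 7 if N_1 >= 4 else 3  [with N_1=-3]  = 3; N_3 = -N_2 + 4  [with N_2=3]  = 1; N_4 = -N_2 - N_3 + 1  [with N_2=3, N_3=1]  = -3; N_7 = max(N_4, N_2) - 5  [with N_4=-3, N_2=3]  = -2.
Change = 2 − (-2) = 4.

4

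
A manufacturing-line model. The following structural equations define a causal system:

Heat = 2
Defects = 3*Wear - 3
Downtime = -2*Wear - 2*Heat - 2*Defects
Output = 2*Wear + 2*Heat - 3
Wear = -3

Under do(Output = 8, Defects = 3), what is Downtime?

The joint intervention fixes Output = 8, Defects = 3, removing each variable's own equation.
Downtime = -2*Wear - 2*Heat - 2*Defects  [with Wear=-3, Heat=2, Defects=3]  = -4

-4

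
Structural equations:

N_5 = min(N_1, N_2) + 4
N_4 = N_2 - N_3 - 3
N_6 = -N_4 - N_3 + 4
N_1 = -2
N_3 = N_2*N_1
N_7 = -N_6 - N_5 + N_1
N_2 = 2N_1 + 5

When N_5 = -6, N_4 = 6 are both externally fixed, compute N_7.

4

Setting N_5 = -6, N_4 = 6 by intervention discards those variables' equations.
N_2 = 2N_1 + 5  [with N_1=-2]  = 1
N_3 = N_2*N_1  [with N_2=1, N_1=-2]  = -2
N_6 = -N_4 - N_3 + 4  [with N_4=6, N_3=-2]  = 0
N_7 = -N_6 - N_5 + N_1  [with N_6=0, N_5=-6, N_1=-2]  = 4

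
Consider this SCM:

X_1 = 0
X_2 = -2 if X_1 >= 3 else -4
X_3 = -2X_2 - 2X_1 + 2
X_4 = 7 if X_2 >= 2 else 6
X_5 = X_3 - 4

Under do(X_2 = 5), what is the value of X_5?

-12

do(X_2=5) replaces the equation X_2 = -2 if X_1 >= 3 else -4 with the constant X_2 = 5.
X_3 = -2X_2 - 2X_1 + 2  [with X_2=5, X_1=0]  = -8
X_5 = X_3 - 4  [with X_3=-8]  = -12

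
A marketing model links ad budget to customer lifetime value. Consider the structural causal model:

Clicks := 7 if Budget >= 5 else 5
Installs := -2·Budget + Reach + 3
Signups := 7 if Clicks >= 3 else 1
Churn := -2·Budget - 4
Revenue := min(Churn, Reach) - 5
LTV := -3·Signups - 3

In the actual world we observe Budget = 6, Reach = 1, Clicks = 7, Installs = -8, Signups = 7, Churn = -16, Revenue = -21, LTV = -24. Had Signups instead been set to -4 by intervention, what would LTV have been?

9

do(Signups=-4) replaces the equation Signups := 7 if Clicks >= 3 else 1 with the constant Signups = -4.
LTV = -3·Signups - 3  [with Signups=-4]  = 9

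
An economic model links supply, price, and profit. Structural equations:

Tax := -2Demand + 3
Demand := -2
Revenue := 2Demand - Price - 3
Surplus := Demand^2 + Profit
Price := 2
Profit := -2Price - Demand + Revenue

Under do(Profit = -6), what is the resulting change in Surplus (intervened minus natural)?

The intervention breaks the incoming arrows to Profit: Profit := -2Price - Demand + Revenue no longer applies, and Profit = -6.
Surplus = Demand^2 + Profit  [with Demand=-2, Profit=-6]  = -2
Without intervention: Revenue = 2Demand - Price - 3  [with Demand=-2, Price=2]  = -9; Profit = -2Price - Demand + Revenue  [with Price=2, Demand=-2, Revenue=-9]  = -11; Surplus = Demand^2 + Profit  [with Demand=-2, Profit=-11]  = -7.
Change = -2 − (-7) = 5.

5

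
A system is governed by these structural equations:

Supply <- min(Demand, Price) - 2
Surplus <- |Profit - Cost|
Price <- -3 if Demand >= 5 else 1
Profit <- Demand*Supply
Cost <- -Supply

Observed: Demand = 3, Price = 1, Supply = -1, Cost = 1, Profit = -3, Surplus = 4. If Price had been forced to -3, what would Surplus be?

20

Under do(Price=-3), the mechanism Price <- -3 if Demand >= 5 else 1 is discarded; Price is fixed at -3.
Supply = min(Demand, Price) - 2  [with Demand=3, Price=-3]  = -5
Cost = -Supply  [with Supply=-5]  = 5
Profit = Demand*Supply  [with Demand=3, Supply=-5]  = -15
Surplus = |Profit - Cost|  [with Profit=-15, Cost=5]  = 20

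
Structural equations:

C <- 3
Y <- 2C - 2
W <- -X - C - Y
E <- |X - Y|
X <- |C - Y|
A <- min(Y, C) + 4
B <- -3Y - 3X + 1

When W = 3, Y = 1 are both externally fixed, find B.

-8

Under do(W = 3, Y = 1), each intervened variable's structural equation is replaced by its fixed value.
X = |C - Y|  [with C=3, Y=1]  = 2
B = -3Y - 3X + 1  [with Y=1, X=2]  = -8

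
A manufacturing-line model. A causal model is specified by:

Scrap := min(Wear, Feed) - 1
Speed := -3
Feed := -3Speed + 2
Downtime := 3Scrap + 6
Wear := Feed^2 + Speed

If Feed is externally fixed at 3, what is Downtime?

12

do(Feed=3) replaces the equation Feed := -3Speed + 2 with the constant Feed = 3.
Wear = Feed^2 + Speed  [with Feed=3, Speed=-3]  = 6
Scrap = min(Wear, Feed) - 1  [with Wear=6, Feed=3]  = 2
Downtime = 3Scrap + 6  [with Scrap=2]  = 12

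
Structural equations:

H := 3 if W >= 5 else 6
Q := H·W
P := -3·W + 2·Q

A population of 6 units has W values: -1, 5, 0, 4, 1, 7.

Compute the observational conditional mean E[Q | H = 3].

18

Observing H=3 restricts to units where H's equation naturally yields 3: W ∈ {5, 7}. In that subpopulation Q = 15, 21, mean 18.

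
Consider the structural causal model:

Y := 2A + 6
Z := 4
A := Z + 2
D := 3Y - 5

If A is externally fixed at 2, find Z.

4

Under do(A=2), the mechanism A := Z + 2 is discarded; A is fixed at 2.
Z is not downstream of the intervention, so its value is determined by the original equations.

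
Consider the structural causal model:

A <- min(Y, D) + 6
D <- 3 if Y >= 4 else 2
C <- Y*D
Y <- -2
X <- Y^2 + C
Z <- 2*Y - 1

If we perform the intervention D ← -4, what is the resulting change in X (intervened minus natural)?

Under do(D=-4), the mechanism D <- 3 if Y >= 4 else 2 is discarded; D is fixed at -4.
C = Y*D  [with Y=-2, D=-4]  = 8
X = Y^2 + C  [with Y=-2, C=8]  = 12
Without intervention: D = 3 if Y >= 4 else 2  [with Y=-2]  = 2; C = Y*D  [with Y=-2, D=2]  = -4; X = Y^2 + C  [with Y=-2, C=-4]  = 0.
Change = 12 − 0 = 12.

12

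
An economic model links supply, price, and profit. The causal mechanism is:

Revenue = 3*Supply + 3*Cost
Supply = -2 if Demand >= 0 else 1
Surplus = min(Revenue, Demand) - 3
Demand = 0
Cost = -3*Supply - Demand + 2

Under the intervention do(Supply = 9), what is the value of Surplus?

do(Supply=9) replaces the equation Supply = -2 if Demand >= 0 else 1 with the constant Supply = 9.
Cost = -3*Supply - Demand + 2  [with Supply=9, Demand=0]  = -25
Revenue = 3*Supply + 3*Cost  [with Supply=9, Cost=-25]  = -48
Surplus = min(Revenue, Demand) - 3  [with Revenue=-48, Demand=0]  = -51

-51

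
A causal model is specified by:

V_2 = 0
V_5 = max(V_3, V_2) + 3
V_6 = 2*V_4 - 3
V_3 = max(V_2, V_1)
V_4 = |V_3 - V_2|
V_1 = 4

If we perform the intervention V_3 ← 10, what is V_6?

The intervention breaks the incoming arrows to V_3: V_3 = max(V_2, V_1) no longer applies, and V_3 = 10.
V_4 = |V_3 - V_2|  [with V_3=10, V_2=0]  = 10
V_6 = 2*V_4 - 3  [with V_4=10]  = 17

17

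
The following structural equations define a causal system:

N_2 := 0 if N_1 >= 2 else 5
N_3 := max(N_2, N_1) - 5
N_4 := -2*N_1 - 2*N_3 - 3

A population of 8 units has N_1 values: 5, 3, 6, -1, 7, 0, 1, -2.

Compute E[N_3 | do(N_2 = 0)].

do(N_2=0) breaks N_2's dependence on N_1. With N_2=0 fixed, N_3 across the units is 0, -2, 1, -5, 2, -5, -4, -5, mean -2.25.

-2.25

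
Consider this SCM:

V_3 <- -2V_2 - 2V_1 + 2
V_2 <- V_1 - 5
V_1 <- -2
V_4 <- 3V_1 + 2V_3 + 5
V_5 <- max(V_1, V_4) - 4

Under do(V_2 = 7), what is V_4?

-17

Under do(V_2=7), the mechanism V_2 <- V_1 - 5 is discarded; V_2 is fixed at 7.
V_3 = -2V_2 - 2V_1 + 2  [with V_2=7, V_1=-2]  = -8
V_4 = 3V_1 + 2V_3 + 5  [with V_1=-2, V_3=-8]  = -17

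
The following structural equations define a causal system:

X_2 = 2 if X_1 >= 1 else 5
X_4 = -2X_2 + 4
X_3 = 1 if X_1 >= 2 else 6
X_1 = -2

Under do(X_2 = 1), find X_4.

Under do(X_2=1), the mechanism X_2 = 2 if X_1 >= 1 else 5 is discarded; X_2 is fixed at 1.
X_4 = -2X_2 + 4  [with X_2=1]  = 2

2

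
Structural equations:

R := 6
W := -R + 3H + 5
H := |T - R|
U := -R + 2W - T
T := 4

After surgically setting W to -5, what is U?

Intervening sets W = -5 and removes its equation (W := -R + 3H + 5).
U = -R + 2W - T  [with R=6, W=-5, T=4]  = -20

-20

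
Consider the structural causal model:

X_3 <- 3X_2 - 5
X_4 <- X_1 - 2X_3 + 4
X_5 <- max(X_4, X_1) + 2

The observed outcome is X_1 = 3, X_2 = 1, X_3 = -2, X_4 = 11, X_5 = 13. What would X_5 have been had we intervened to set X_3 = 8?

5

do(X_3=8) replaces the equation X_3 <- 3X_2 - 5 with the constant X_3 = 8.
X_4 = X_1 - 2X_3 + 4  [with X_1=3, X_3=8]  = -9
X_5 = max(X_4, X_1) + 2  [with X_4=-9, X_1=3]  = 5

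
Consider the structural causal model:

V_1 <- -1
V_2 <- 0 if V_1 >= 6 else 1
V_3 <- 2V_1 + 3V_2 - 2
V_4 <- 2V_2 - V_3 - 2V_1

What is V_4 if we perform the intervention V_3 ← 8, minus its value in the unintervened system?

-9

The intervention breaks the incoming arrows to V_3: V_3 <- 2V_1 + 3V_2 - 2 no longer applies, and V_3 = 8.
V_2 = 0 if V_1 >= 6 else 1  [with V_1=-1]  = 1
V_4 = 2V_2 - V_3 - 2V_1  [with V_2=1, V_3=8, V_1=-1]  = -4
Without intervention: V_2 = 0 if V_1 >= 6 else 1  [with V_1=-1]  = 1; V_3 = 2V_1 + 3V_2 - 2  [with V_1=-1, V_2=1]  = -1; V_4 = 2V_2 - V_3 - 2V_1  [with V_2=1, V_3=-1, V_1=-1]  = 5.
Change = -4 − 5 = -9.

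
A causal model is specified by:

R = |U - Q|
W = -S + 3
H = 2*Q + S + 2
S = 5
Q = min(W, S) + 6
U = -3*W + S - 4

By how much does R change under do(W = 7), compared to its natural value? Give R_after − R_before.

Under do(W=7), the mechanism W = -S + 3 is discarded; W is fixed at 7.
U = -3*W + S - 4  [with W=7, S=5]  = -20
Q = min(W, S) + 6  [with W=7, S=5]  = 11
R = |U - Q|  [with U=-20, Q=11]  = 31
Without intervention: W = -S + 3  [with S=5]  = -2; U = -3*W + S - 4  [with W=-2, S=5]  = 7; Q = min(W, S) + 6  [with W=-2, S=5]  = 4; R = |U - Q|  [with U=7, Q=4]  = 3.
Change = 31 − 3 = 28.

28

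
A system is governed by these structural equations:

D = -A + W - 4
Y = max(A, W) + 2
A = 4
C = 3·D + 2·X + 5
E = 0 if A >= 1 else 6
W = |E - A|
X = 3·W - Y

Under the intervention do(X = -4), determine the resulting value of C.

Under do(X=-4), the mechanism X = 3·W - Y is discarded; X is fixed at -4.
E = 0 if A >= 1 else 6  [with A=4]  = 0
W = |E - A|  [with E=0, A=4]  = 4
D = -A + W - 4  [with A=4, W=4]  = -4
C = 3·D + 2·X + 5  [with D=-4, X=-4]  = -15

-15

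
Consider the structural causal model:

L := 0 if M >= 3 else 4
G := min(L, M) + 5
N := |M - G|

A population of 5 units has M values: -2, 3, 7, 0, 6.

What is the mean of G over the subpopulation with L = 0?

Observing L=0 restricts to units where L's equation naturally yields 0: M ∈ {3, 7, 6}. In that subpopulation G = 5, 5, 5, mean 5.

5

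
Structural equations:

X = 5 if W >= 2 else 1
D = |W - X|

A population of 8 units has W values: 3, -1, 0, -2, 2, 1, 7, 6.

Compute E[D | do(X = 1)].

Under do(X=1), X's equation is replaced by X=1 for every unit. Per-unit D: 2, 2, 1, 3, 1, 0, 6, 5. Mean = 2.5.

2.5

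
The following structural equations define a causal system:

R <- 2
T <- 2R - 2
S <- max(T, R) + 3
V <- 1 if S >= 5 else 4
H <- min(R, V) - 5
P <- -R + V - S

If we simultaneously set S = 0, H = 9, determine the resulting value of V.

4

The joint intervention fixes S = 0, H = 9, removing each variable's own equation.
V = 1 if S >= 5 else 4  [with S=0]  = 4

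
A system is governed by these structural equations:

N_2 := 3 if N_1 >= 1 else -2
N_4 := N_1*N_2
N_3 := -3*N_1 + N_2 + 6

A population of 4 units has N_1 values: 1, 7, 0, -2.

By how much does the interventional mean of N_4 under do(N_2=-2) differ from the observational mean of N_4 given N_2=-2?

do(N_2=-2) breaks N_2's dependence on N_1. With N_2=-2 fixed, N_4 across the units is -2, -14, 0, 4, mean -3.
Conditioning on N_2=-2 selects the 2 unit(s) with N_1 ∈ {0, -2}. Their N_4 values: 0, 4. Mean = 2.
Difference = -3 − 2 = -5.

-5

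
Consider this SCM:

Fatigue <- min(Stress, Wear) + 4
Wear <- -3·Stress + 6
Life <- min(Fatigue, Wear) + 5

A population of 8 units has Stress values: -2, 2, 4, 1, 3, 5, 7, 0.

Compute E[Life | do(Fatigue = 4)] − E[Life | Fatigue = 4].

-4.75

Every unit gets Fatigue=4 under the intervention. Life values become 9, 5, -1, 8, 2, -4, -10, 9; E[Life|do(Fatigue=4)] = 2.25.
Observing Fatigue=4 restricts to units where Fatigue's equation naturally yields 4: Stress ∈ {2, 0}. In that subpopulation Life = 5, 9, mean 7.
Difference = 2.25 − 7 = -4.75.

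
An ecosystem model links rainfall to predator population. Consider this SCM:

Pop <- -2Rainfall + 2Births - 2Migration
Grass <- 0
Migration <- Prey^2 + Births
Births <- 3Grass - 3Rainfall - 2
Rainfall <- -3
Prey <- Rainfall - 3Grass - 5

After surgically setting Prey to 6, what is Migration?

43

do(Prey=6) replaces the equation Prey <- Rainfall - 3Grass - 5 with the constant Prey = 6.
Births = 3Grass - 3Rainfall - 2  [with Grass=0, Rainfall=-3]  = 7
Migration = Prey^2 + Births  [with Prey=6, Births=7]  = 43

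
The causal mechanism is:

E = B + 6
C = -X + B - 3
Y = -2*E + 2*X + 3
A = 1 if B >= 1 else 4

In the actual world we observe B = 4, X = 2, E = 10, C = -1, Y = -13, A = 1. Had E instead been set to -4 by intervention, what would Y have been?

do(E=-4) replaces the equation E = B + 6 with the constant E = -4.
Y = -2*E + 2*X + 3  [with E=-4, X=2]  = 15

15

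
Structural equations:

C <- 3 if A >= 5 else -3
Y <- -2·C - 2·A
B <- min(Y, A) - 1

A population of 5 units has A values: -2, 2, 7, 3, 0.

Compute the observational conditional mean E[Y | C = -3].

4.5

Observing C=-3 restricts to units where C's equation naturally yields -3: A ∈ {-2, 2, 3, 0}. In that subpopulation Y = 10, 2, 0, 6, mean 4.5.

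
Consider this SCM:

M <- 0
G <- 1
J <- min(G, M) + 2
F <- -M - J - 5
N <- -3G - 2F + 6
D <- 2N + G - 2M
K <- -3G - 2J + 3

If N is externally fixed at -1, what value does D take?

-1

The intervention breaks the incoming arrows to N: N <- -3G - 2F + 6 no longer applies, and N = -1.
D = 2N + G - 2M  [with N=-1, G=1, M=0]  = -1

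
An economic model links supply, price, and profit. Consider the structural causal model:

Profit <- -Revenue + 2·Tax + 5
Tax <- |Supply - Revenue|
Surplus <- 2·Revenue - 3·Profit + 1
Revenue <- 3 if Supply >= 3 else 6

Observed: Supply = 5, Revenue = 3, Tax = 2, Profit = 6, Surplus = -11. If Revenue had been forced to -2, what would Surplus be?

-66

do(Revenue=-2) replaces the equation Revenue <- 3 if Supply >= 3 else 6 with the constant Revenue = -2.
Tax = |Supply - Revenue|  [with Supply=5, Revenue=-2]  = 7
Profit = -Revenue + 2·Tax + 5  [with Revenue=-2, Tax=7]  = 21
Surplus = 2·Revenue - 3·Profit + 1  [with Revenue=-2, Profit=21]  = -66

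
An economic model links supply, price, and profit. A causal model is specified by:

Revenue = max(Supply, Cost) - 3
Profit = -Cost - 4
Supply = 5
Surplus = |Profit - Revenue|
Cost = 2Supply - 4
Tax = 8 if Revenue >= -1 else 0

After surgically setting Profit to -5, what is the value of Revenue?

3

do(Profit=-5) replaces the equation Profit = -Cost - 4 with the constant Profit = -5.
Revenue is not downstream of the intervention, so its value is determined by the original equations.
Cost = 2Supply - 4  [with Supply=5]  = 6
Revenue = max(Supply, Cost) - 3  [with Supply=5, Cost=6]  = 3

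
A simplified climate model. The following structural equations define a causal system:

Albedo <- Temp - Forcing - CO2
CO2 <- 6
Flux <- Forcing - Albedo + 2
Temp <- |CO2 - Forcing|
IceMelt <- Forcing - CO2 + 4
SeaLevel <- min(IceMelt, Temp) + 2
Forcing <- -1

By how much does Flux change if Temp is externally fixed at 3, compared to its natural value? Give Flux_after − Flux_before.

4

The intervention breaks the incoming arrows to Temp: Temp <- |CO2 - Forcing| no longer applies, and Temp = 3.
Albedo = Temp - Forcing - CO2  [with Temp=3, Forcing=-1, CO2=6]  = -2
Flux = Forcing - Albedo + 2  [with Forcing=-1, Albedo=-2]  = 3
Without intervention: Temp = |CO2 - Forcing|  [with CO2=6, Forcing=-1]  = 7; Albedo = Temp - Forcing - CO2  [with Temp=7, Forcing=-1, CO2=6]  = 2; Flux = Forcing - Albedo + 2  [with Forcing=-1, Albedo=2]  = -1.
Change = 3 − (-1) = 4.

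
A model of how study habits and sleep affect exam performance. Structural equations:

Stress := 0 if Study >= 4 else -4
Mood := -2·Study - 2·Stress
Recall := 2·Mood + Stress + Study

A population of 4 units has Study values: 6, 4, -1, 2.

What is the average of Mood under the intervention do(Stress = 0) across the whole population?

-5.5

Under do(Stress=0), Stress's equation is replaced by Stress=0 for every unit. Per-unit Mood: -12, -8, 2, -4. Mean = -5.5.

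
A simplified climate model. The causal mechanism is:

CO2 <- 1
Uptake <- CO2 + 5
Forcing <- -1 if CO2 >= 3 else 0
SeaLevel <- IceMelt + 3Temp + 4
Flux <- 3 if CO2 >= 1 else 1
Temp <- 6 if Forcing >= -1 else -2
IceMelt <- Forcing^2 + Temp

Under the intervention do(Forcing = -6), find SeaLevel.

do(Forcing=-6) replaces the equation Forcing <- -1 if CO2 >= 3 else 0 with the constant Forcing = -6.
Temp = 6 if Forcing >= -1 else -2  [with Forcing=-6]  = -2
IceMelt = Forcing^2 + Temp  [with Forcing=-6, Temp=-2]  = 34
SeaLevel = IceMelt + 3Temp + 4  [with IceMelt=34, Temp=-2]  = 32

32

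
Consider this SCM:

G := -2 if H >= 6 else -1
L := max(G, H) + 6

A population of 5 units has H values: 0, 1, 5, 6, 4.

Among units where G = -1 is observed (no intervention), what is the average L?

E[L|G=-1] averages over only the 4 units with G=-1 (H = 0, 1, 5, 4): L = 6, 7, 11, 10, mean 8.5.

8.5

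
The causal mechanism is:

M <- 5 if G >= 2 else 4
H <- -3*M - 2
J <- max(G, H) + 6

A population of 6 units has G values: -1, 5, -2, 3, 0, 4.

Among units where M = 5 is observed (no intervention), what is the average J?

10

Observing M=5 restricts to units where M's equation naturally yields 5: G ∈ {5, 3, 4}. In that subpopulation J = 11, 9, 10, mean 10.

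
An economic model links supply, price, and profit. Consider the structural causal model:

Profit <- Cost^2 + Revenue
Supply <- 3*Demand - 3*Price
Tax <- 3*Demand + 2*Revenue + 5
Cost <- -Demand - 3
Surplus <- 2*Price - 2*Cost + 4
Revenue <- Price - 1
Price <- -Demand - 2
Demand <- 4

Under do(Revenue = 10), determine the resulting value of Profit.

59

Under do(Revenue=10), the mechanism Revenue <- Price - 1 is discarded; Revenue is fixed at 10.
Cost = -Demand - 3  [with Demand=4]  = -7
Profit = Cost^2 + Revenue  [with Cost=-7, Revenue=10]  = 59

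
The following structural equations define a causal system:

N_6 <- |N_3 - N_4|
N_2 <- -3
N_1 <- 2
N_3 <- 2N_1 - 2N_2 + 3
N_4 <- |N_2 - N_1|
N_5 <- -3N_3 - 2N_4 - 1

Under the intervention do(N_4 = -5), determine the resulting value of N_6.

Under do(N_4=-5), the mechanism N_4 <- |N_2 - N_1| is discarded; N_4 is fixed at -5.
N_3 = 2N_1 - 2N_2 + 3  [with N_1=2, N_2=-3]  = 13
N_6 = |N_3 - N_4|  [with N_3=13, N_4=-5]  = 18

18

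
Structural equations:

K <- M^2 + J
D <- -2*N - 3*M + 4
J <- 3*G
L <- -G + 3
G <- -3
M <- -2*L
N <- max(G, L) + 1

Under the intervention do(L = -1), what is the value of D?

Under do(L=-1), the mechanism L <- -G + 3 is discarded; L is fixed at -1.
N = max(G, L) + 1  [with G=-3, L=-1]  = 0
M = -2*L  [with L=-1]  = 2
D = -2*N - 3*M + 4  [with N=0, M=2]  = -2

-2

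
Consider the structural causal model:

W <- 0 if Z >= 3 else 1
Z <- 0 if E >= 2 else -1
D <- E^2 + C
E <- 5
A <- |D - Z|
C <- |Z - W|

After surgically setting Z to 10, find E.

5

Under do(Z=10), the mechanism Z <- 0 if E >= 2 else -1 is discarded; Z is fixed at 10.
E is not downstream of the intervention, so its value is determined by the original equations.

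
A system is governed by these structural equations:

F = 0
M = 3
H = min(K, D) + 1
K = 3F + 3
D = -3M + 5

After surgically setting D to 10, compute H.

do(D=10) replaces the equation D = -3M + 5 with the constant D = 10.
K = 3F + 3  [with F=0]  = 3
H = min(K, D) + 1  [with K=3, D=10]  = 4

4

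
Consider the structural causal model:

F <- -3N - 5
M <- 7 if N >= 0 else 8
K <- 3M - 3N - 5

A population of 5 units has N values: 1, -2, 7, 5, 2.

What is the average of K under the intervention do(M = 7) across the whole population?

8.2

Every unit gets M=7 under the intervention. K values become 13, 22, -5, 1, 10; E[K|do(M=7)] = 8.2.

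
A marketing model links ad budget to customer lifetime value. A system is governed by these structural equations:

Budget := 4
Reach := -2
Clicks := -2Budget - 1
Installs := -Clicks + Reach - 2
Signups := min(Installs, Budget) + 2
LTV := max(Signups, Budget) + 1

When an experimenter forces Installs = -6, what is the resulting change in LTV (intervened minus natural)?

Under do(Installs=-6), the mechanism Installs := -Clicks + Reach - 2 is discarded; Installs is fixed at -6.
Signups = min(Installs, Budget) + 2  [with Installs=-6, Budget=4]  = -4
LTV = max(Signups, Budget) + 1  [with Signups=-4, Budget=4]  = 5
Without intervention: Clicks = -2Budget - 1  [with Budget=4]  = -9; Installs = -Clicks + Reach - 2  [with Clicks=-9, Reach=-2]  = 5; Signups = min(Installs, Budget) + 2  [with Installs=5, Budget=4]  = 6; LTV = max(Signups, Budget) + 1  [with Signups=6, Budget=4]  = 7.
Change = 5 − 7 = -2.

-2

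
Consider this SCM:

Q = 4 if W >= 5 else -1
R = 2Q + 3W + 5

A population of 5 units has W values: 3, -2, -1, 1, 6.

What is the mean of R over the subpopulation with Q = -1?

Conditioning on Q=-1 selects the 4 unit(s) with W ∈ {3, -2, -1, 1}. Their R values: 12, -3, 0, 6. Mean = 3.75.

3.75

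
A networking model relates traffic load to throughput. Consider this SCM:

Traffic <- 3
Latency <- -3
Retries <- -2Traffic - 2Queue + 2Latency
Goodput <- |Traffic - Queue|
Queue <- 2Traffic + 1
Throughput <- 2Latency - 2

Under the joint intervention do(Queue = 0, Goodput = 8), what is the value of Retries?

-12

Setting Queue = 0, Goodput = 8 by intervention discards those variables' equations.
Retries = -2Traffic - 2Queue + 2Latency  [with Traffic=3, Queue=0, Latency=-3]  = -12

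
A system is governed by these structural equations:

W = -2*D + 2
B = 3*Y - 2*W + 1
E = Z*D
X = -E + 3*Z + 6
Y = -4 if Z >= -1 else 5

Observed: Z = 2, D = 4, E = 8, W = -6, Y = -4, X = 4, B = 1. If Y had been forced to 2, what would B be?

19

Under do(Y=2), the mechanism Y = -4 if Z >= -1 else 5 is discarded; Y is fixed at 2.
W = -2*D + 2  [with D=4]  = -6
B = 3*Y - 2*W + 1  [with Y=2, W=-6]  = 19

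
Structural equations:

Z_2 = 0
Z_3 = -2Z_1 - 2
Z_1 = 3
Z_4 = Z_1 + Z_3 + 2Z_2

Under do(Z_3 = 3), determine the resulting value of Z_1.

Under do(Z_3=3), the mechanism Z_3 = -2Z_1 - 2 is discarded; Z_3 is fixed at 3.
Z_1 is not downstream of the intervention, so its value is determined by the original equations.

3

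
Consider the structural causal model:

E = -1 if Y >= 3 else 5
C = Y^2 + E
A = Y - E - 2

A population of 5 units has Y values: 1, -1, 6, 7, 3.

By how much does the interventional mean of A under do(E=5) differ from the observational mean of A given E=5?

Under do(E=5), E's equation is replaced by E=5 for every unit. Per-unit A: -6, -8, -1, 0, -4. Mean = -3.8.
Observing E=5 restricts to units where E's equation naturally yields 5: Y ∈ {1, -1}. In that subpopulation A = -6, -8, mean -7.
Difference = -3.8 − (-7) = 3.2.

3.2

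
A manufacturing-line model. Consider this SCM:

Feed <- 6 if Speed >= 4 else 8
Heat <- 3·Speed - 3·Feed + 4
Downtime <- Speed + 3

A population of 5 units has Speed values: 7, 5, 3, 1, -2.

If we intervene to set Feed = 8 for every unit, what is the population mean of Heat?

-11.6

The intervention sets Feed=8 in all 5 units regardless of Speed. Recomputing Heat per unit gives 1, -5, -11, -17, -26; average -11.6.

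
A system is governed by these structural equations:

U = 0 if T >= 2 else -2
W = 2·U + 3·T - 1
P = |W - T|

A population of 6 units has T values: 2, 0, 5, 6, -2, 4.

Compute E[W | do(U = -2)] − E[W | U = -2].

Under do(U=-2), U's equation is replaced by U=-2 for every unit. Per-unit W: 1, -5, 10, 13, -11, 7. Mean = 2.5.
Observing U=-2 restricts to units where U's equation naturally yields -2: T ∈ {0, -2}. In that subpopulation W = -5, -11, mean -8.
Difference = 2.5 − (-8) = 10.5.

10.5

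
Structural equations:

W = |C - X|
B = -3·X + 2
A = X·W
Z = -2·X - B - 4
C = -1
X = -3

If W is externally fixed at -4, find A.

12

Intervening sets W = -4 and removes its equation (W = |C - X|).
A = X·W  [with X=-3, W=-4]  = 12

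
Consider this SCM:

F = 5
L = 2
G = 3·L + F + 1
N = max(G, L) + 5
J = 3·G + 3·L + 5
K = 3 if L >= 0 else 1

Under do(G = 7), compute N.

The intervention breaks the incoming arrows to G: G = 3·L + F + 1 no longer applies, and G = 7.
N = max(G, L) + 5  [with G=7, L=2]  = 12

12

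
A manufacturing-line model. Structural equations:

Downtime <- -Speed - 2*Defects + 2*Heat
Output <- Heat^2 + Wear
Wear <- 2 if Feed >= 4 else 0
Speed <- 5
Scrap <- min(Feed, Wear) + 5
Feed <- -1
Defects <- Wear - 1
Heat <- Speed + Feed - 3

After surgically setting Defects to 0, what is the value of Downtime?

do(Defects=0) replaces the equation Defects <- Wear - 1 with the constant Defects = 0.
Heat = Speed + Feed - 3  [with Speed=5, Feed=-1]  = 1
Downtime = -Speed - 2*Defects + 2*Heat  [with Speed=5, Defects=0, Heat=1]  = -3

-3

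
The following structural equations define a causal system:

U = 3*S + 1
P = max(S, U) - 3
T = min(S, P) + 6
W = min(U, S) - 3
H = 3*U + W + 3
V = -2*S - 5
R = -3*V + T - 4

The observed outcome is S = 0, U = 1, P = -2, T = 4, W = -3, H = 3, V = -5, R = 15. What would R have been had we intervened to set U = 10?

17

do(U=10) replaces the equation U = 3*S + 1 with the constant U = 10.
P = max(S, U) - 3  [with S=0, U=10]  = 7
T = min(S, P) + 6  [with S=0, P=7]  = 6
V = -2*S - 5  [with S=0]  = -5
R = -3*V + T - 4  [with V=-5, T=6]  = 17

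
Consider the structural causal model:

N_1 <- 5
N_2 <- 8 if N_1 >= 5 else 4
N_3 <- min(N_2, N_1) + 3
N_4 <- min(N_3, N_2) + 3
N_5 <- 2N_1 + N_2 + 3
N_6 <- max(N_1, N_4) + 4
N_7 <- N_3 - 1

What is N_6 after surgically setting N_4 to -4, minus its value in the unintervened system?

-6

Under do(N_4=-4), the mechanism N_4 <- min(N_3, N_2) + 3 is discarded; N_4 is fixed at -4.
N_6 = max(N_1, N_4) + 4  [with N_1=5, N_4=-4]  = 9
Without intervention: N_2 = 8 if N_1 >= 5 else 4  [with N_1=5]  = 8; N_3 = min(N_2, N_1) + 3  [with N_2=8, N_1=5]  = 8; N_4 = min(N_3, N_2) + 3  [with N_3=8, N_2=8]  = 11; N_6 = max(N_1, N_4) + 4  [with N_1=5, N_4=11]  = 15.
Change = 9 − 15 = -6.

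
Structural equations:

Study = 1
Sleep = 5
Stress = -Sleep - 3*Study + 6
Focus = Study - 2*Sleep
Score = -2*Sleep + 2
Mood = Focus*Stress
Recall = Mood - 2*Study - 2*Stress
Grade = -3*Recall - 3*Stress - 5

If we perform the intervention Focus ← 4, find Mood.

Under do(Focus=4), the mechanism Focus = Study - 2*Sleep is discarded; Focus is fixed at 4.
Stress = -Sleep - 3*Study + 6  [with Sleep=5, Study=1]  = -2
Mood = Focus*Stress  [with Focus=4, Stress=-2]  = -8

-8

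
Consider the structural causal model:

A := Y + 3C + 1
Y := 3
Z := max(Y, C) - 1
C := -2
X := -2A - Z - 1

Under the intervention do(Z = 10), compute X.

Intervening sets Z = 10 and removes its equation (Z := max(Y, C) - 1).
A = Y + 3C + 1  [with Y=3, C=-2]  = -2
X = -2A - Z - 1  [with A=-2, Z=10]  = -7

-7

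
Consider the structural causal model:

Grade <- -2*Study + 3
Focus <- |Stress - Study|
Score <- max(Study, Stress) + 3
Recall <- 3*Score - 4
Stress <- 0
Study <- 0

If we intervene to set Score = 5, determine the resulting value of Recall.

Intervening sets Score = 5 and removes its equation (Score <- max(Study, Stress) + 3).
Recall = 3*Score - 4  [with Score=5]  = 11

11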